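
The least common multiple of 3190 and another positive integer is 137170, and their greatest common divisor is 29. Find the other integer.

gcd × lcm = product of the two integers, so the other integer is (29 × 137170) / 3190 = 1247.

1247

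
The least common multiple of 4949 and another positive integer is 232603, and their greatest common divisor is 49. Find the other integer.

gcd × lcm = product of the two integers, so the other integer is (49 × 232603) / 4949 = 2303.

2303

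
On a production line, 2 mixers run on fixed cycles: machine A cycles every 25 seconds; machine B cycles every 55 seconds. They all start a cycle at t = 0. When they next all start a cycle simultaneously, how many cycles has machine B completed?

5 cycles

The first common completion time is the LCM of the periods.
25 = 5^2
55 = 5 × 11
LCM(25, 55) = 5^2 × 11 = 275.
Cycles for period 55: 275 / 55 = 5.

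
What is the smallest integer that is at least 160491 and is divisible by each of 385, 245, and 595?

The integer must be a common multiple of 385, 245, and 595, so a multiple of their LCM.
385 = 5 × 7 × 11
245 = 5 × 7^2
595 = 5 × 7 × 17
LCM(385, 245, 595) = 5 × 7^2 × 11 × 17 = 45815.
Smallest multiple of 45815 that is ≥ 160491: ⌈160491/45815⌉ × 45815 = 4 × 45815 = 183260.

183260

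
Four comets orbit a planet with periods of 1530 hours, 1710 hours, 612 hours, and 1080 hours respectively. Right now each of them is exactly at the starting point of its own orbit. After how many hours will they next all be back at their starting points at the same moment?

They coincide at every common multiple of the periods; the first is the LCM.
1530 = 2 × 3^2 × 5 × 17
1710 = 2 × 3^2 × 5 × 19
612 = 2^2 × 3^2 × 17
1080 = 2^3 × 3^3 × 5
LCM(1530, 1710, 612, 1080) = 2^3 × 3^3 × 5 × 17 × 19 = 348840.

348840 hours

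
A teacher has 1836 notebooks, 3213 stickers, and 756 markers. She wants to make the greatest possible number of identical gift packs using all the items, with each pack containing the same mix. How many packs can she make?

The pack count must divide each quantity, so the greatest is gcd(1836, 3213, 756).
1836 = 2^2 × 3^3 × 17
3213 = 3^3 × 7 × 17
756 = 2^2 × 3^3 × 7
gcd(1836, 3213, 756) = 3^3 = 27.

27 packs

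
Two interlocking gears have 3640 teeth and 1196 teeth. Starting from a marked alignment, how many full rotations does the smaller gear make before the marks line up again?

70 rotations

They are all back at their starting positions together after one LCM of the periods.
3640 = 2^3 × 5 × 7 × 13
1196 = 2^2 × 13 × 23
LCM(3640, 1196) = 2^3 × 5 × 7 × 13 × 23 = 83720.
Rotations for period 1196: 83720 / 1196 = 70.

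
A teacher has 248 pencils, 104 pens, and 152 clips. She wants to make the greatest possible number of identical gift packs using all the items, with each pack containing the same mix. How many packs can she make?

The pack count must divide each quantity, so the greatest is gcd(248, 104, 152).
248 = 2^3 × 31
104 = 2^3 × 13
152 = 2^3 × 19
gcd(248, 104, 152) = 2^3 = 8.

8 packs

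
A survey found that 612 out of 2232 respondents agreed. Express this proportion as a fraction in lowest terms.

17/62

612 = 2^2 × 3^2 × 17
2232 = 2^3 × 3^2 × 31
gcd(612, 2232) = 2^2 × 3^2 = 36.
Divide numerator and denominator by 36: 612/2232 = 17/62.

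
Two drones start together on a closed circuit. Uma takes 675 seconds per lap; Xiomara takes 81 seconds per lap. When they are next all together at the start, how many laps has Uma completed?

The first common completion time is the LCM of the periods.
675 = 3^3 × 5^2
81 = 3^4
LCM(675, 81) = 3^4 × 5^2 = 2025.
Laps for period 675: 2025 / 675 = 3.

3 laps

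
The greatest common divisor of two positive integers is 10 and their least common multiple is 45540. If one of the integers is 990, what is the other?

460

For two integers, gcd × lcm = product, so the other is (10 × 45540) / 990 = 455400 / 990 = 460.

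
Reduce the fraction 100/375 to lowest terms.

4/15

100 = 2^2 × 5^2
375 = 3 × 5^3
gcd(100, 375) = 5^2 = 25.
Divide numerator and denominator by 25: 100/375 = 4/15.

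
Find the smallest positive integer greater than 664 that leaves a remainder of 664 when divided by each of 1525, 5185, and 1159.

493239

N − 664 must be a common multiple of 1525, 5185, and 1159.
1525 = 5^2 × 61
5185 = 5 × 17 × 61
1159 = 19 × 61
LCM(1525, 5185, 1159) = 5^2 × 17 × 19 × 61 = 492575.
Smallest N > 664 is LCM + 664 = 492575 + 664 = 493239.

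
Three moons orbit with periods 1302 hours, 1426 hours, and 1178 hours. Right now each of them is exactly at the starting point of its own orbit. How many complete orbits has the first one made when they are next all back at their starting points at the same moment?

437 orbits

They are all back at their starting positions together after one LCM of the periods.
1302 = 2 × 3 × 7 × 31
1426 = 2 × 23 × 31
1178 = 2 × 19 × 31
LCM(1302, 1426, 1178) = 2 × 3 × 7 × 19 × 23 × 31 = 568974.
Orbits for period 1302: 568974 / 1302 = 437.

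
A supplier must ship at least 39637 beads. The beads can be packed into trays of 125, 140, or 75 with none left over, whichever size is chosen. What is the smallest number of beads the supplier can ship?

The number of beads must be a common multiple of 125, 140, and 75, so a multiple of their LCM.
125 = 5^3
140 = 2^2 × 5 × 7
75 = 3 × 5^2
LCM(125, 140, 75) = 2^2 × 3 × 5^3 × 7 = 10500.
Smallest multiple of 10500 that is ≥ 39637: ⌈39637/10500⌉ × 10500 = 4 × 10500 = 42000.

42000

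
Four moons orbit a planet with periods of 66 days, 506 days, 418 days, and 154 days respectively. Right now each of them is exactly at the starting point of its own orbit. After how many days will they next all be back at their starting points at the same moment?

We need the least common multiple of the intervals.
66 = 2 × 3 × 11
506 = 2 × 11 × 23
418 = 2 × 11 × 19
154 = 2 × 7 × 11
LCM(66, 506, 418, 154) = 2 × 3 × 7 × 11 × 19 × 23 = 201894.

201894 days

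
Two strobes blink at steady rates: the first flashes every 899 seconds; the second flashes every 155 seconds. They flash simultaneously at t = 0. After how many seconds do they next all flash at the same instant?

4495 seconds

The first simultaneous occurrence is after LCM of the individual periods.
899 = 29 × 31
155 = 5 × 31
LCM(899, 155) = 5 × 29 × 31 = 4495.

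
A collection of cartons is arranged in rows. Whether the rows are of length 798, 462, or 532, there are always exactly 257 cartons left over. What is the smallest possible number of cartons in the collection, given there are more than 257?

17813

N − 257 must be a common multiple of 798, 462, and 532.
798 = 2 × 3 × 7 × 19
462 = 2 × 3 × 7 × 11
532 = 2^2 × 7 × 19
LCM(798, 462, 532) = 2^2 × 3 × 7 × 11 × 19 = 17556.
Smallest N > 257 is LCM + 257 = 17556 + 257 = 17813.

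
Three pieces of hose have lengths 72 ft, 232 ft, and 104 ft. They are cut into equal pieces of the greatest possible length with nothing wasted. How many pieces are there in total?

51

Piece length = gcd(72, 232, 104).
72 = 2^3 × 3^2
232 = 2^3 × 29
104 = 2^3 × 13
gcd(72, 232, 104) = 2^3 = 8.
Total pieces = 72/8 + 232/8 + 104/8 = 9 + 29 + 13 = 51.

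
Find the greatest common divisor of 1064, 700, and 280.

28

1064 = 2^3 × 7 × 19
700 = 2^2 × 5^2 × 7
280 = 2^3 × 5 × 7
gcd(1064, 700, 280) = 2^2 × 7 = 28.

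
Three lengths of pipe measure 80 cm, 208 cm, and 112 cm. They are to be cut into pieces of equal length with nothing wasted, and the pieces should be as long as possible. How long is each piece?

Each piece length must divide every original length, so the longest possible is gcd(80, 208, 112).
80 = 2^4 × 5
208 = 2^4 × 13
112 = 2^4 × 7
gcd(80, 208, 112) = 2^4 = 16.

16 cm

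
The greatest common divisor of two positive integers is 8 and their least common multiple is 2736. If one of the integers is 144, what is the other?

152

For two integers, gcd × lcm = product, so the other is (8 × 2736) / 144 = 21888 / 144 = 152.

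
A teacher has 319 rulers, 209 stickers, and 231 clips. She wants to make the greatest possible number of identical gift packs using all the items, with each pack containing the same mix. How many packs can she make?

The pack count must divide each quantity, so the greatest is gcd(319, 209, 231).
319 = 11 × 29
209 = 11 × 19
231 = 3 × 7 × 11
gcd(319, 209, 231) = 11.

11 packs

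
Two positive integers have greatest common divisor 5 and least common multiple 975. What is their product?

4875

For any two positive integers, gcd × lcm = product = 5 × 975 = 4875.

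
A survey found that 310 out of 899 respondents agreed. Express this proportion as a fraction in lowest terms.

10/29

310 = 2 × 5 × 31
899 = 29 × 31
gcd(310, 899) = 31.
Divide numerator and denominator by 31: 310/899 = 10/29.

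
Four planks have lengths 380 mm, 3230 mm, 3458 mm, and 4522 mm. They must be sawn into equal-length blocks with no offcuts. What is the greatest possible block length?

This is the greatest common divisor of 380, 3230, 3458, and 4522.
380 = 2^2 × 5 × 19
3230 = 2 × 5 × 17 × 19
3458 = 2 × 7 × 13 × 19
4522 = 2 × 7 × 17 × 19
gcd(380, 3230, 3458, 4522) = 2 × 19 = 38.

38 mm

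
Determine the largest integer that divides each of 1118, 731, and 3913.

43

1118 = 2 × 13 × 43
731 = 17 × 43
3913 = 7 × 13 × 43
gcd(1118, 731, 3913) = 43.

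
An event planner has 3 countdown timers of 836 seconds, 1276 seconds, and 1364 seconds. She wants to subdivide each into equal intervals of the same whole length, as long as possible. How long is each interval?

44 seconds

The interval must divide each timer length; the longest such is the gcd.
836 = 2^2 × 11 × 19
1276 = 2^2 × 11 × 29
1364 = 2^2 × 11 × 31
gcd(836, 1276, 1364) = 2^2 × 11 = 44.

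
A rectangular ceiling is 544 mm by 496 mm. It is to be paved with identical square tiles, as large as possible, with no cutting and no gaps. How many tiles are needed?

1054

Tile side = gcd(544, 496).
544 = 2^5 × 17
496 = 2^4 × 31
gcd(544, 496) = 2^4 = 16.
Tiles: (544/16) × (496/16) = 34 × 31 = 1054.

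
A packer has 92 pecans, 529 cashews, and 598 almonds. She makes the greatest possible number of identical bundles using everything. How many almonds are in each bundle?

Number of bundles = gcd(92, 529, 598).
92 = 2^2 × 23
529 = 23^2
598 = 2 × 13 × 23
gcd(92, 529, 598) = 23.
almonds per bundle = 598 / 23 = 26.

26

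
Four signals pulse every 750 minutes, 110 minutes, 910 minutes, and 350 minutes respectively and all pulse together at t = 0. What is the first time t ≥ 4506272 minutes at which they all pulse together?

Joint pulses occur at multiples of LCM(750, 110, 910, 350).
750 = 2 × 3 × 5^3
110 = 2 × 5 × 11
910 = 2 × 5 × 7 × 13
350 = 2 × 5^2 × 7
LCM(750, 110, 910, 350) = 2 × 3 × 5^3 × 7 × 11 × 13 = 750750.
Smallest multiple of 750750 that is ≥ 4506272: ⌈4506272/750750⌉ × 750750 = 7 × 750750 = 5255250.

5255250 minutes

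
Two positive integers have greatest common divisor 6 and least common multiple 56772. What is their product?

For any two positive integers, gcd × lcm = product = 6 × 56772 = 340632.

340632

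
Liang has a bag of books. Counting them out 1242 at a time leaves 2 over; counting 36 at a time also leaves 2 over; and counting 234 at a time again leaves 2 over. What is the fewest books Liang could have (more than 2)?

N − 2 must be a common multiple of 1242, 36, and 234.
1242 = 2 × 3^3 × 23
36 = 2^2 × 3^2
234 = 2 × 3^2 × 13
LCM(1242, 36, 234) = 2^2 × 3^3 × 13 × 23 = 32292.
Smallest N > 2 is LCM + 2 = 32292 + 2 = 32294.

32294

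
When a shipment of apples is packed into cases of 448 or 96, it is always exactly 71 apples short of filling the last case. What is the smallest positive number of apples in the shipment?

Being 71 short of a full case of size k means N ≡ −71 (mod k), i.e. N + 71 is a multiple of each size.
448 = 2^6 × 7
96 = 2^5 × 3
LCM(448, 96) = 2^6 × 3 × 7 = 1344.
Smallest positive N is 1344 − 71 = 1273.

1273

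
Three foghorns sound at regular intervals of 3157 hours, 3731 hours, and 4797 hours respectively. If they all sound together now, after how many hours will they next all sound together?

369369 hours

They coincide at every common multiple of the periods; the first is the LCM.
3157 = 7 × 11 × 41
3731 = 7 × 13 × 41
4797 = 3^2 × 13 × 41
LCM(3157, 3731, 4797) = 3^2 × 7 × 11 × 13 × 41 = 369369.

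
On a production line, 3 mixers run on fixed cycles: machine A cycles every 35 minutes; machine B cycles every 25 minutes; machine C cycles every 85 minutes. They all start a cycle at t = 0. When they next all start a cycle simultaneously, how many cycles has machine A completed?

The first common completion time is the LCM of the periods.
35 = 5 × 7
25 = 5^2
85 = 5 × 17
LCM(35, 25, 85) = 5^2 × 7 × 17 = 2975.
Cycles for period 35: 2975 / 35 = 85.

85 cycles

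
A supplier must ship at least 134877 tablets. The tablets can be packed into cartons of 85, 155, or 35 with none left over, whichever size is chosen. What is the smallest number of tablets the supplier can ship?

147560

The number of tablets must be a common multiple of 85, 155, and 35, so a multiple of their LCM.
85 = 5 × 17
155 = 5 × 31
35 = 5 × 7
LCM(85, 155, 35) = 5 × 7 × 17 × 31 = 18445.
Smallest multiple of 18445 that is ≥ 134877: ⌈134877/18445⌉ × 18445 = 8 × 18445 = 147560.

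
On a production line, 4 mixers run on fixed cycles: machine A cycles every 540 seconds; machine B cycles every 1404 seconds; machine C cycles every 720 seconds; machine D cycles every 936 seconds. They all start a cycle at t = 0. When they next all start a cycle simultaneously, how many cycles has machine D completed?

All finish a whole number of cycles simultaneously at t = LCM of the periods.
540 = 2^2 × 3^3 × 5
1404 = 2^2 × 3^3 × 13
720 = 2^4 × 3^2 × 5
936 = 2^3 × 3^2 × 13
LCM(540, 1404, 720, 936) = 2^4 × 3^3 × 5 × 13 = 28080.
Cycles for period 936: 28080 / 936 = 30.

30 cycles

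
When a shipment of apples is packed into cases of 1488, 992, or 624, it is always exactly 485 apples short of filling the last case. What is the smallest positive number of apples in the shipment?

38203

Being 485 short of a full case of size k means N ≡ −485 (mod k), i.e. N + 485 is a multiple of each size.
1488 = 2^4 × 3 × 31
992 = 2^5 × 31
624 = 2^4 × 3 × 13
LCM(1488, 992, 624) = 2^5 × 3 × 13 × 31 = 38688.
Smallest positive N is 38688 − 485 = 38203.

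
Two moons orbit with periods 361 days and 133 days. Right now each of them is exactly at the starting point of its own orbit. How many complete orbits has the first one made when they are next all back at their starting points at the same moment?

All finish a whole number of cycles simultaneously at t = LCM of the periods.
361 = 19^2
133 = 7 × 19
LCM(361, 133) = 7 × 19^2 = 2527.
Orbits for period 361: 2527 / 361 = 7.

7 orbits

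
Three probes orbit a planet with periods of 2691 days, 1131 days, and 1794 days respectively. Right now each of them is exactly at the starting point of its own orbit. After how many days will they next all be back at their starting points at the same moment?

156078 days

We need the least common multiple of the intervals.
2691 = 3^2 × 13 × 23
1131 = 3 × 13 × 29
1794 = 2 × 3 × 13 × 23
LCM(2691, 1131, 1794) = 2 × 3^2 × 13 × 23 × 29 = 156078.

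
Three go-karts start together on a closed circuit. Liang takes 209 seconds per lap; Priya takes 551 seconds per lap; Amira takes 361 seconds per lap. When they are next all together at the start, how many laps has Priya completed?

All finish a whole number of cycles simultaneously at t = LCM of the periods.
209 = 11 × 19
551 = 19 × 29
361 = 19^2
LCM(209, 551, 361) = 11 × 19^2 × 29 = 115159.
Laps for period 551: 115159 / 551 = 209.

209 laps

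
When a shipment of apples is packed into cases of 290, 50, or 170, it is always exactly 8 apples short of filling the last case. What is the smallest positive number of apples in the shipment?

Being 8 short of a full case of size k means N ≡ −8 (mod k), i.e. N + 8 is a multiple of each size.
290 = 2 × 5 × 29
50 = 2 × 5^2
170 = 2 × 5 × 17
LCM(290, 50, 170) = 2 × 5^2 × 17 × 29 = 24650.
Smallest positive N is 24650 − 8 = 24642.

24642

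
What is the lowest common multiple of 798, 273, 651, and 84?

643188

798 = 2 × 3 × 7 × 19
273 = 3 × 7 × 13
651 = 3 × 7 × 31
84 = 2^2 × 3 × 7
LCM(798, 273, 651, 84) = 2^2 × 3 × 7 × 13 × 19 × 31 = 643188.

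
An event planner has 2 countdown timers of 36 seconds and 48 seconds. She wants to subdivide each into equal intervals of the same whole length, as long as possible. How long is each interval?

The interval must divide each timer length; the longest such is the gcd.
36 = 2^2 × 3^2
48 = 2^4 × 3
gcd(36, 48) = 2^2 × 3 = 12.

12 seconds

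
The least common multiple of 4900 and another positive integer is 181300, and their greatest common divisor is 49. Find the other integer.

gcd × lcm = product of the two integers, so the other integer is (49 × 181300) / 4900 = 1813.

1813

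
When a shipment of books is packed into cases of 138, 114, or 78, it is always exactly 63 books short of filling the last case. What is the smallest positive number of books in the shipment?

Being 63 short of a full case of size k means N ≡ −63 (mod k), i.e. N + 63 is a multiple of each size.
138 = 2 × 3 × 23
114 = 2 × 3 × 19
78 = 2 × 3 × 13
LCM(138, 114, 78) = 2 × 3 × 13 × 19 × 23 = 34086.
Smallest positive N is 34086 − 63 = 34023.

34023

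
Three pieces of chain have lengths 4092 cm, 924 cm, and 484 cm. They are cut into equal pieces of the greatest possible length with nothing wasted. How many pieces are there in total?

Piece length = gcd(4092, 924, 484).
4092 = 2^2 × 3 × 11 × 31
924 = 2^2 × 3 × 7 × 11
484 = 2^2 × 11^2
gcd(4092, 924, 484) = 2^2 × 11 = 44.
Total pieces = 4092/44 + 924/44 + 484/44 = 93 + 21 + 11 = 125.

125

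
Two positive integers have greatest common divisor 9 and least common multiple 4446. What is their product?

40014

For any two positive integers, gcd × lcm = product = 9 × 4446 = 40014.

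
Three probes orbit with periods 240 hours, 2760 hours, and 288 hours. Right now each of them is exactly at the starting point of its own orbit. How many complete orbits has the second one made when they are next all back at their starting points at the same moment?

The first common completion time is the LCM of the periods.
240 = 2^4 × 3 × 5
2760 = 2^3 × 3 × 5 × 23
288 = 2^5 × 3^2
LCM(240, 2760, 288) = 2^5 × 3^2 × 5 × 23 = 33120.
Orbits for period 2760: 33120 / 2760 = 12.

12 orbits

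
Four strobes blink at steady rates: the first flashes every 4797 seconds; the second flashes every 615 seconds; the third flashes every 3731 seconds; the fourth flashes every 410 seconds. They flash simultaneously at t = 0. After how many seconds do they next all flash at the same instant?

The first simultaneous occurrence is after LCM of the individual periods.
4797 = 3^2 × 13 × 41
615 = 3 × 5 × 41
3731 = 7 × 13 × 41
410 = 2 × 5 × 41
LCM(4797, 615, 3731, 410) = 2 × 3^2 × 5 × 7 × 13 × 41 = 335790.

335790 seconds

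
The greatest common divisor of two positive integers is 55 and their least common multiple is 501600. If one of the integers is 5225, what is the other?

5280

For two integers, gcd × lcm = product, so the other is (55 × 501600) / 5225 = 27588000 / 5225 = 5280.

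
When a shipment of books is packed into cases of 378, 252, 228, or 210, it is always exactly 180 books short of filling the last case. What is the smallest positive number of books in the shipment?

Being 180 short of a full case of size k means N ≡ −180 (mod k), i.e. N + 180 is a multiple of each size.
378 = 2 × 3^3 × 7
252 = 2^2 × 3^2 × 7
228 = 2^2 × 3 × 19
210 = 2 × 3 × 5 × 7
LCM(378, 252, 228, 210) = 2^2 × 3^3 × 5 × 7 × 19 = 71820.
Smallest positive N is 71820 − 180 = 71640.

71640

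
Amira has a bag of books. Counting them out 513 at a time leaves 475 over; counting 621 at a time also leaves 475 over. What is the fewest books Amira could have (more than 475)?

12274

N − 475 must be a common multiple of 513 and 621.
513 = 3^3 × 19
621 = 3^3 × 23
LCM(513, 621) = 3^3 × 19 × 23 = 11799.
Smallest N > 475 is LCM + 475 = 11799 + 475 = 12274.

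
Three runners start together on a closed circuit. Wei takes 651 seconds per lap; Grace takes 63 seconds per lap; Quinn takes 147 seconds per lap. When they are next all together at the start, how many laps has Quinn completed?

All finish a whole number of cycles simultaneously at t = LCM of the periods.
651 = 3 × 7 × 31
63 = 3^2 × 7
147 = 3 × 7^2
LCM(651, 63, 147) = 3^2 × 7^2 × 31 = 13671.
Laps for period 147: 13671 / 147 = 93.

93 laps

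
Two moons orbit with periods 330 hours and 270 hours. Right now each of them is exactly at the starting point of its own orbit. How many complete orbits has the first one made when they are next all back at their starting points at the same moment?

9 orbits

The first common completion time is the LCM of the periods.
330 = 2 × 3 × 5 × 11
270 = 2 × 3^3 × 5
LCM(330, 270) = 2 × 3^3 × 5 × 11 = 2970.
Orbits for period 330: 2970 / 330 = 9.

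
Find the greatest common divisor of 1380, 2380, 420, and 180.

20

1380 = 2^2 × 3 × 5 × 23
2380 = 2^2 × 5 × 7 × 17
420 = 2^2 × 3 × 5 × 7
180 = 2^2 × 3^2 × 5
gcd(1380, 2380, 420, 180) = 2^2 × 5 = 20.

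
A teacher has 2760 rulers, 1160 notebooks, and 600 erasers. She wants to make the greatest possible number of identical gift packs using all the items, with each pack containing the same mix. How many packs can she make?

The pack count must divide each quantity, so the greatest is gcd(2760, 1160, 600).
2760 = 2^3 × 3 × 5 × 23
1160 = 2^3 × 5 × 29
600 = 2^3 × 3 × 5^2
gcd(2760, 1160, 600) = 2^3 × 5 = 40.

40 packs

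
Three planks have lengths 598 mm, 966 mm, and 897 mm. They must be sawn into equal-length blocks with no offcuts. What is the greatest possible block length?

23 mm

This is the greatest common divisor of 598, 966, and 897.
598 = 2 × 13 × 23
966 = 2 × 3 × 7 × 23
897 = 3 × 13 × 23
gcd(598, 966, 897) = 23.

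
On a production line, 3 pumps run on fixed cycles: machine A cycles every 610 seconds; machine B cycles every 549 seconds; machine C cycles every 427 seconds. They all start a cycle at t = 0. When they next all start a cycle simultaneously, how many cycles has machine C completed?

90 cycles

The first common completion time is the LCM of the periods.
610 = 2 × 5 × 61
549 = 3^2 × 61
427 = 7 × 61
LCM(610, 549, 427) = 2 × 3^2 × 5 × 7 × 61 = 38430.
Cycles for period 427: 38430 / 427 = 90.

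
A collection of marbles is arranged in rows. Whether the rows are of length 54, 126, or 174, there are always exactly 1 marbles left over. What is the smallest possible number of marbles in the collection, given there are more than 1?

N − 1 must be a common multiple of 54, 126, and 174.
54 = 2 × 3^3
126 = 2 × 3^2 × 7
174 = 2 × 3 × 29
LCM(54, 126, 174) = 2 × 3^3 × 7 × 29 = 10962.
Smallest N > 1 is LCM + 1 = 10962 + 1 = 10963.

10963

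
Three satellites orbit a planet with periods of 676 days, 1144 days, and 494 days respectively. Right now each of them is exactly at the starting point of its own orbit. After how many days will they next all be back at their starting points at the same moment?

282568 days

They coincide at every common multiple of the periods; the first is the LCM.
676 = 2^2 × 13^2
1144 = 2^3 × 11 × 13
494 = 2 × 13 × 19
LCM(676, 1144, 494) = 2^3 × 11 × 13^2 × 19 = 282568.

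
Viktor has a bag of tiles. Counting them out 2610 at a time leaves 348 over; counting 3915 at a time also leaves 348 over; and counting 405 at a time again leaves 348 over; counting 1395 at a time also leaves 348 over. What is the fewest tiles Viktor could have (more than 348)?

728538

N − 348 must be a common multiple of 2610, 3915, 405, and 1395.
2610 = 2 × 3^2 × 5 × 29
3915 = 3^3 × 5 × 29
405 = 3^4 × 5
1395 = 3^2 × 5 × 31
LCM(2610, 3915, 405, 1395) = 2 × 3^4 × 5 × 29 × 31 = 728190.
Smallest N > 348 is LCM + 348 = 728190 + 348 = 728538.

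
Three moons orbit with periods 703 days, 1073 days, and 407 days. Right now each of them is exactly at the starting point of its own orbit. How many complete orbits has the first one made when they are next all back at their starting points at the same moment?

The first common completion time is the LCM of the periods.
703 = 19 × 37
1073 = 29 × 37
407 = 11 × 37
LCM(703, 1073, 407) = 11 × 19 × 29 × 37 = 224257.
Orbits for period 703: 224257 / 703 = 319.

319 orbits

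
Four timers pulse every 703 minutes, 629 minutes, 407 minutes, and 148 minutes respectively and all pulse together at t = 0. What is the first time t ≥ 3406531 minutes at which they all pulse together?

3680908 minutes

Joint pulses occur at multiples of LCM(703, 629, 407, 148).
703 = 19 × 37
629 = 17 × 37
407 = 11 × 37
148 = 2^2 × 37
LCM(703, 629, 407, 148) = 2^2 × 11 × 17 × 19 × 37 = 525844.
Smallest multiple of 525844 that is ≥ 3406531: ⌈3406531/525844⌉ × 525844 = 7 × 525844 = 3680908.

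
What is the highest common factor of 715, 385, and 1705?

715 = 5 × 11 × 13
385 = 5 × 7 × 11
1705 = 5 × 11 × 31
gcd(715, 385, 1705) = 5 × 11 = 55.

55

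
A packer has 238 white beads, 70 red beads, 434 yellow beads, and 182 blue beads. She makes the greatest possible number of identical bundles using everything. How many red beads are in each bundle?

5

Number of bundles = gcd(238, 70, 434, 182).
238 = 2 × 7 × 17
70 = 2 × 5 × 7
434 = 2 × 7 × 31
182 = 2 × 7 × 13
gcd(238, 70, 434, 182) = 2 × 7 = 14.
red beads per bundle = 70 / 14 = 5.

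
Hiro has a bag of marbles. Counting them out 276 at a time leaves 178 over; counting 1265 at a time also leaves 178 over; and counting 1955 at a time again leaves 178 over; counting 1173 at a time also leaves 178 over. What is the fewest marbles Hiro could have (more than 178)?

N − 178 must be a common multiple of 276, 1265, 1955, and 1173.
276 = 2^2 × 3 × 23
1265 = 5 × 11 × 23
1955 = 5 × 17 × 23
1173 = 3 × 17 × 23
LCM(276, 1265, 1955, 1173) = 2^2 × 3 × 5 × 11 × 17 × 23 = 258060.
Smallest N > 178 is LCM + 178 = 258060 + 178 = 258238.

258238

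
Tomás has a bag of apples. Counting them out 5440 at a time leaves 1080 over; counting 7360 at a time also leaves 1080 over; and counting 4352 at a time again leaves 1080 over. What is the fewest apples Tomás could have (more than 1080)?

501560

N − 1080 must be a common multiple of 5440, 7360, and 4352.
5440 = 2^6 × 5 × 17
7360 = 2^6 × 5 × 23
4352 = 2^8 × 17
LCM(5440, 7360, 4352) = 2^8 × 5 × 17 × 23 = 500480.
Smallest N > 1080 is LCM + 1080 = 500480 + 1080 = 501560.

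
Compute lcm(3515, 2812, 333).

126540

3515 = 5 × 19 × 37
2812 = 2^2 × 19 × 37
333 = 3^2 × 37
LCM(3515, 2812, 333) = 2^2 × 3^2 × 5 × 19 × 37 = 126540.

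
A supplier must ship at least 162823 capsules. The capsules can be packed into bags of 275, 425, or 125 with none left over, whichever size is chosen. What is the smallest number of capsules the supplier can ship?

163625

The number of capsules must be a common multiple of 275, 425, and 125, so a multiple of their LCM.
275 = 5^2 × 11
425 = 5^2 × 17
125 = 5^3
LCM(275, 425, 125) = 5^3 × 11 × 17 = 23375.
Smallest multiple of 23375 that is ≥ 162823: ⌈162823/23375⌉ × 23375 = 7 × 23375 = 163625.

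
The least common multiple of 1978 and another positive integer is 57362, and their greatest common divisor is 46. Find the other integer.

1334

gcd × lcm = product of the two integers, so the other integer is (46 × 57362) / 1978 = 1334.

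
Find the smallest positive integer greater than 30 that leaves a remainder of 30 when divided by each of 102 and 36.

642

N − 30 must be a common multiple of 102 and 36.
102 = 2 × 3 × 17
36 = 2^2 × 3^2
LCM(102, 36) = 2^2 × 3^2 × 17 = 612.
Smallest N > 30 is LCM + 30 = 612 + 30 = 642.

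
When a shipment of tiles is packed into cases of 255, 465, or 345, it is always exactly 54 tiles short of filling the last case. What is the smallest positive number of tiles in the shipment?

Being 54 short of a full case of size k means N ≡ −54 (mod k), i.e. N + 54 is a multiple of each size.
255 = 3 × 5 × 17
465 = 3 × 5 × 31
345 = 3 × 5 × 23
LCM(255, 465, 345) = 3 × 5 × 17 × 23 × 31 = 181815.
Smallest positive N is 181815 − 54 = 181761.

181761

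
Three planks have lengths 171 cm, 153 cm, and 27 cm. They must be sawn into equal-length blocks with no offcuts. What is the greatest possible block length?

9 cm

The block length must divide every plank, so the greatest is gcd(171, 153, 27).
171 = 3^2 × 19
153 = 3^2 × 17
27 = 3^3
gcd(171, 153, 27) = 3^2 = 9.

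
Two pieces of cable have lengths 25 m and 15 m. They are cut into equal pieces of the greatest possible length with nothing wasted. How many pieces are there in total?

8

Piece length = gcd(25, 15).
25 = 5^2
15 = 3 × 5
gcd(25, 15) = 5.
Total pieces = 25/5 + 15/5 = 5 + 3 = 8.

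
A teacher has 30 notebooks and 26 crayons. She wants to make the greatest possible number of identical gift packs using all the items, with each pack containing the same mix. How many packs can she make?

The pack count must divide each quantity, so the greatest is gcd(30, 26).
30 = 2 × 3 × 5
26 = 2 × 13
gcd(30, 26) = 2.

2 packs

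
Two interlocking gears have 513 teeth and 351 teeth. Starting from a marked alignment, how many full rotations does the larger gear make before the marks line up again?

13 rotations

All finish a whole number of cycles simultaneously at t = LCM of the periods.
513 = 3^3 × 19
351 = 3^3 × 13
LCM(513, 351) = 3^3 × 13 × 19 = 6669.
Rotations for period 513: 6669 / 513 = 13.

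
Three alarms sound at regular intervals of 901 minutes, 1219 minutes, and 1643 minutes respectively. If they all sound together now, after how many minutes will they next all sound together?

642413 minutes

They coincide at every common multiple of the periods; the first is the LCM.
901 = 17 × 53
1219 = 23 × 53
1643 = 31 × 53
LCM(901, 1219, 1643) = 17 × 23 × 31 × 53 = 642413.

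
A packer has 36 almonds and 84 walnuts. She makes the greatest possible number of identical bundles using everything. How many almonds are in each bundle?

Number of bundles = gcd(36, 84).
36 = 2^2 × 3^2
84 = 2^2 × 3 × 7
gcd(36, 84) = 2^2 × 3 = 12.
almonds per bundle = 36 / 12 = 3.

3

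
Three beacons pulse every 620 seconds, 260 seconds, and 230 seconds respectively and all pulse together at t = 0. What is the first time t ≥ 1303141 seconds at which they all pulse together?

1483040 seconds

Joint pulses occur at multiples of LCM(620, 260, 230).
620 = 2^2 × 5 × 31
260 = 2^2 × 5 × 13
230 = 2 × 5 × 23
LCM(620, 260, 230) = 2^2 × 5 × 13 × 23 × 31 = 185380.
Smallest multiple of 185380 that is ≥ 1303141: ⌈1303141/185380⌉ × 185380 = 8 × 185380 = 1483040.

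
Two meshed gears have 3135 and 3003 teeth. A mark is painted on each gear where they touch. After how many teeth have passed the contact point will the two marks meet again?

285285 teeth

They coincide at every common multiple of the periods; the first is the LCM.
3135 = 3 × 5 × 11 × 19
3003 = 3 × 7 × 11 × 13
LCM(3135, 3003) = 3 × 5 × 7 × 11 × 13 × 19 = 285285.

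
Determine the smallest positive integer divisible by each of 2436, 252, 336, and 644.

672336

2436 = 2^2 × 3 × 7 × 29
252 = 2^2 × 3^2 × 7
336 = 2^4 × 3 × 7
644 = 2^2 × 7 × 23
LCM(2436, 252, 336, 644) = 2^4 × 3^2 × 7 × 23 × 29 = 672336.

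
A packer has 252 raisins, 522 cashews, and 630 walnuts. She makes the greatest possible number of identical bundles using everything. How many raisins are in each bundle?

14

Number of bundles = gcd(252, 522, 630).
252 = 2^2 × 3^2 × 7
522 = 2 × 3^2 × 29
630 = 2 × 3^2 × 5 × 7
gcd(252, 522, 630) = 2 × 3^2 = 18.
raisins per bundle = 252 / 18 = 14.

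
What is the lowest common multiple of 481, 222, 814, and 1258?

539682

481 = 13 × 37
222 = 2 × 3 × 37
814 = 2 × 11 × 37
1258 = 2 × 17 × 37
LCM(481, 222, 814, 1258) = 2 × 3 × 11 × 13 × 17 × 37 = 539682.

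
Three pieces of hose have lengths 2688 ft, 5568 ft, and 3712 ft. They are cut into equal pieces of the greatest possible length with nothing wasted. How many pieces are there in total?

Piece length = gcd(2688, 5568, 3712).
2688 = 2^7 × 3 × 7
5568 = 2^6 × 3 × 29
3712 = 2^7 × 29
gcd(2688, 5568, 3712) = 2^6 = 64.
Total pieces = 2688/64 + 5568/64 + 3712/64 = 42 + 87 + 58 = 187.

187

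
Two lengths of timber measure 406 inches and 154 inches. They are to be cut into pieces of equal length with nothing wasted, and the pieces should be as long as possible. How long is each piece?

14 inches

Each piece length must divide every original length, so the longest possible is gcd(406, 154).
406 = 2 × 7 × 29
154 = 2 × 7 × 11
gcd(406, 154) = 2 × 7 = 14.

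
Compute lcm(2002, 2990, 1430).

2002 = 2 × 7 × 11 × 13
2990 = 2 × 5 × 13 × 23
1430 = 2 × 5 × 11 × 13
LCM(2002, 2990, 1430) = 2 × 5 × 7 × 11 × 13 × 23 = 230230.

230230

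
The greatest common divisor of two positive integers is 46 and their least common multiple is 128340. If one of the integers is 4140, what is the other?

For two integers, gcd × lcm = product, so the other is (46 × 128340) / 4140 = 5903640 / 4140 = 1426.

1426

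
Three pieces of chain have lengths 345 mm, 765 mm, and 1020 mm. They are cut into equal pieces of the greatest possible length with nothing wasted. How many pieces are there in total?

142

Piece length = gcd(345, 765, 1020).
345 = 3 × 5 × 23
765 = 3^2 × 5 × 17
1020 = 2^2 × 3 × 5 × 17
gcd(345, 765, 1020) = 3 × 5 = 15.
Total pieces = 345/15 + 765/15 + 1020/15 = 23 + 51 + 68 = 142.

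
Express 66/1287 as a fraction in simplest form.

66 = 2 × 3 × 11
1287 = 3^2 × 11 × 13
gcd(66, 1287) = 3 × 11 = 33.
Divide numerator and denominator by 33: 66/1287 = 2/39.

2/39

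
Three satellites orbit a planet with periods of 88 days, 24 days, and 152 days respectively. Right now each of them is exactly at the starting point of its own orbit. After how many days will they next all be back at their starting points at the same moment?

5016 days

They coincide at every common multiple of the periods; the first is the LCM.
88 = 2^3 × 11
24 = 2^3 × 3
152 = 2^3 × 19
LCM(88, 24, 152) = 2^3 × 3 × 11 × 19 = 5016.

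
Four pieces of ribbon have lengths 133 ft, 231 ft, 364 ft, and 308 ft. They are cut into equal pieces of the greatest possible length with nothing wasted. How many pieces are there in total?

Piece length = gcd(133, 231, 364, 308).
133 = 7 × 19
231 = 3 × 7 × 11
364 = 2^2 × 7 × 13
308 = 2^2 × 7 × 11
gcd(133, 231, 364, 308) = 7.
Total pieces = 133/7 + 231/7 + 364/7 + 308/7 = 19 + 33 + 52 + 44 = 148.

148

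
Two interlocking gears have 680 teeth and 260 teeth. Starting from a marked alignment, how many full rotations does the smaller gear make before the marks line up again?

They are all back at their starting positions together after one LCM of the periods.
680 = 2^3 × 5 × 17
260 = 2^2 × 5 × 13
LCM(680, 260) = 2^3 × 5 × 13 × 17 = 8840.
Rotations for period 260: 8840 / 260 = 34.

34 rotations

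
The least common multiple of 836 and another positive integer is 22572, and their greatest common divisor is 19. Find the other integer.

gcd × lcm = product of the two integers, so the other integer is (19 × 22572) / 836 = 513.

513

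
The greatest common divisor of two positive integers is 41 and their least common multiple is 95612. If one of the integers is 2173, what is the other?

For two integers, gcd × lcm = product, so the other is (41 × 95612) / 2173 = 3920092 / 2173 = 1804.

1804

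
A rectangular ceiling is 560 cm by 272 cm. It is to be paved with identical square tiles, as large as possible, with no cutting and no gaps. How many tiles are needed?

Tile side = gcd(560, 272).
560 = 2^4 × 5 × 7
272 = 2^4 × 17
gcd(560, 272) = 2^4 = 16.
Tiles: (560/16) × (272/16) = 35 × 17 = 595.

595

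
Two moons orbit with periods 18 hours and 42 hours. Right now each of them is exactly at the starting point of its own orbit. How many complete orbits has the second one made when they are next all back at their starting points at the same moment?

The first common completion time is the LCM of the periods.
18 = 2 × 3^2
42 = 2 × 3 × 7
LCM(18, 42) = 2 × 3^2 × 7 = 126.
Orbits for period 42: 126 / 42 = 3.

3 orbits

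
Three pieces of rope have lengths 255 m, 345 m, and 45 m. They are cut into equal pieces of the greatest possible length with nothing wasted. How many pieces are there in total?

Piece length = gcd(255, 345, 45).
255 = 3 × 5 × 17
345 = 3 × 5 × 23
45 = 3^2 × 5
gcd(255, 345, 45) = 3 × 5 = 15.
Total pieces = 255/15 + 345/15 + 45/15 = 17 + 23 + 3 = 43.

43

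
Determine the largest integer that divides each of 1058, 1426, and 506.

46

1058 = 2 × 23^2
1426 = 2 × 23 × 31
506 = 2 × 11 × 23
gcd(1058, 1426, 506) = 2 × 23 = 46.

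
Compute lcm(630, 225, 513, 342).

630 = 2 × 3^2 × 5 × 7
225 = 3^2 × 5^2
513 = 3^3 × 19
342 = 2 × 3^2 × 19
LCM(630, 225, 513, 342) = 2 × 3^3 × 5^2 × 7 × 19 = 179550.

179550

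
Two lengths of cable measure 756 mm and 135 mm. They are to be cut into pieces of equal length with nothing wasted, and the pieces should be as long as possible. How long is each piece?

27 mm

Each piece length must divide every original length, so the longest possible is gcd(756, 135).
756 = 2^2 × 3^3 × 7
135 = 3^3 × 5
gcd(756, 135) = 3^3 = 27.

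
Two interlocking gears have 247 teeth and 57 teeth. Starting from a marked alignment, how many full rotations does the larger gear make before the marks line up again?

3 rotations

The first common completion time is the LCM of the periods.
247 = 13 × 19
57 = 3 × 19
LCM(247, 57) = 3 × 13 × 19 = 741.
Rotations for period 247: 741 / 247 = 3.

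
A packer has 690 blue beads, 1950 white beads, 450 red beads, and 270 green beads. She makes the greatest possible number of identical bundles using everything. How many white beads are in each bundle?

65

Number of bundles = gcd(690, 1950, 450, 270).
690 = 2 × 3 × 5 × 23
1950 = 2 × 3 × 5^2 × 13
450 = 2 × 3^2 × 5^2
270 = 2 × 3^3 × 5
gcd(690, 1950, 450, 270) = 2 × 3 × 5 = 30.
white beads per bundle = 1950 / 30 = 65.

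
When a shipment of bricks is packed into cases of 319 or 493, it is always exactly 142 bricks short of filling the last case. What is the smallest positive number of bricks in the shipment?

5281

Being 142 short of a full case of size k means N ≡ −142 (mod k), i.e. N + 142 is a multiple of each size.
319 = 11 × 29
493 = 17 × 29
LCM(319, 493) = 11 × 17 × 29 = 5423.
Smallest positive N is 5423 − 142 = 5281.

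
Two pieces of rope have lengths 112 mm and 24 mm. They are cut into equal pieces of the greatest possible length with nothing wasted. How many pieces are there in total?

17

Piece length = gcd(112, 24).
112 = 2^4 × 7
24 = 2^3 × 3
gcd(112, 24) = 2^3 = 8.
Total pieces = 112/8 + 24/8 = 14 + 3 = 17.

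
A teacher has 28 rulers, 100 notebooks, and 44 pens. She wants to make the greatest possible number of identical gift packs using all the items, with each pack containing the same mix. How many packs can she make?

The pack count must divide each quantity, so the greatest is gcd(28, 100, 44).
28 = 2^2 × 7
100 = 2^2 × 5^2
44 = 2^2 × 11
gcd(28, 100, 44) = 2^2 = 4.

4 packs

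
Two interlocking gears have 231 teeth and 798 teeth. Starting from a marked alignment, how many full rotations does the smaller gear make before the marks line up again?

The first common completion time is the LCM of the periods.
231 = 3 × 7 × 11
798 = 2 × 3 × 7 × 19
LCM(231, 798) = 2 × 3 × 7 × 11 × 19 = 8778.
Rotations for period 231: 8778 / 231 = 38.

38 rotations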